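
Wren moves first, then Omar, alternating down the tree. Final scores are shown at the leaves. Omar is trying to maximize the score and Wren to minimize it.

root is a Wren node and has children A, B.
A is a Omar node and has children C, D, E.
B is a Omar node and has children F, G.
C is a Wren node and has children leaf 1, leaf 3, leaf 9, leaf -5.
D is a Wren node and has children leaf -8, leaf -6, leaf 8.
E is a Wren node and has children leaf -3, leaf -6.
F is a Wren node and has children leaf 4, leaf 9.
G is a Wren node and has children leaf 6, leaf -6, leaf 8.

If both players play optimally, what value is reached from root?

C (Wren): min(1, 3, 9, -5) = -5
D (Wren): min(-8, -6, 8) = -8
E (Wren): min(-3, -6) = -6
A (Omar): max(-5, -8, -6) = -5
F (Wren): min(4, 9) = 4
G (Wren): min(6, -6, 8) = -6
B (Omar): max(4, -6) = 4
root (Wren): min(-5, 4) = -5

-5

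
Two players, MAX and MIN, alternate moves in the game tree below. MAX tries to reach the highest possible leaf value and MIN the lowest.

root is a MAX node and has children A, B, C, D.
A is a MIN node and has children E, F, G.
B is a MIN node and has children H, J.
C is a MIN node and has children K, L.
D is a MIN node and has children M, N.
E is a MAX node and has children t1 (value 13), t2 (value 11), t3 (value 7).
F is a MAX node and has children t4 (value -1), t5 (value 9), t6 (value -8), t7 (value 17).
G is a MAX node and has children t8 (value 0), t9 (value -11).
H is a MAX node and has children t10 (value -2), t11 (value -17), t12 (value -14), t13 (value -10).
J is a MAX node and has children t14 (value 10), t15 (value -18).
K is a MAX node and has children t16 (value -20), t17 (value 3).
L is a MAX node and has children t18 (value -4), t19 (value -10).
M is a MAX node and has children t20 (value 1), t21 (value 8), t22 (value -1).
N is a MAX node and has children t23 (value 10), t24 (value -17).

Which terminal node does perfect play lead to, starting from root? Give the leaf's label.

E (MAX): max(13, 11, 7) = 13
F (MAX): max(-1, 9, -8, 17) = 17
G (MAX): max(0, -11) = 0
A (MIN): min(13, 17, 0) = 0
H (MAX): max(-2, -17, -14, -10) = -2
J (MAX): max(10, -18) = 10
B (MIN): min(-2, 10) = -2
K (MAX): max(-20, 3) = 3
L (MAX): max(-4, -10) = -4
C (MIN): min(3, -4) = -4
M (MAX): max(1, 8, -1) = 8
N (MAX): max(10, -17) = 10
D (MIN): min(8, 10) = 8
root (MAX): max(0, -2, -4, 8) = 8
At root, MAX picks D (highest: 8).
At D, MIN picks M (lowest: 8).
At M, MAX picks t21 (highest: 8).
Terminal value 8.

t21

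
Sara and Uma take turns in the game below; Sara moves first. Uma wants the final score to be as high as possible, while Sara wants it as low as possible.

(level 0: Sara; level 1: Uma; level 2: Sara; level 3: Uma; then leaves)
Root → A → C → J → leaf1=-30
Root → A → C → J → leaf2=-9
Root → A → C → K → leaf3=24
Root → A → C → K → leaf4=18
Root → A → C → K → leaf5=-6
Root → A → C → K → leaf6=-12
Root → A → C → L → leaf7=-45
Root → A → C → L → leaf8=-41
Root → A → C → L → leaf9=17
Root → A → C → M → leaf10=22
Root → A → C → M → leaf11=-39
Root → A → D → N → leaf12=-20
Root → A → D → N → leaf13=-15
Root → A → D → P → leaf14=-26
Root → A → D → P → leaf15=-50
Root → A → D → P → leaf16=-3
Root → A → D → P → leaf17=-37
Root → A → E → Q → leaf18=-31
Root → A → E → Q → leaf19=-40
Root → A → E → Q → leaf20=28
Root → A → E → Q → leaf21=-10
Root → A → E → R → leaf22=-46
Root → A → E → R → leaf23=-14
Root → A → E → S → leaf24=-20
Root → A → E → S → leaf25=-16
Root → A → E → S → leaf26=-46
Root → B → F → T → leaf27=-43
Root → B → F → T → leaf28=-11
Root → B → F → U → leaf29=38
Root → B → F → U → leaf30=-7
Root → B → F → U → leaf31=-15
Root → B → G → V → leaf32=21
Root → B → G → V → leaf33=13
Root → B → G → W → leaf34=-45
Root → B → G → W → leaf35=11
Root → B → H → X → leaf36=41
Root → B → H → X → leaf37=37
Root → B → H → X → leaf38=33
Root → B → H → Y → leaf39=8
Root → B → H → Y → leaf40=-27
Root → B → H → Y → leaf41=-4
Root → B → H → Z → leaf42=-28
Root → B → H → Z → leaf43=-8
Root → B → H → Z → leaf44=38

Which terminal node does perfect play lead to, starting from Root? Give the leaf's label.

J (Uma): max(-30, -9) = -9
K (Uma): max(24, 18, -6, -12) = 24
L (Uma): max(-45, -41, 17) = 17
M (Uma): max(22, -39) = 22
C (Sara): min(-9, 24, 17, 22) = -9
N (Uma): max(-20, -15) = -15
P (Uma): max(-26, -50, -3, -37) = -3
D (Sara): min(-15, -3) = -15
Q (Uma): max(-31, -40, 28, -10) = 28
R (Uma): max(-46, -14) = -14
S (Uma): max(-20, -16, -46) = -16
E (Sara): min(28, -14, -16) = -16
A (Uma): max(-9, -15, -16) = -9
T (Uma): max(-43, -11) = -11
U (Uma): max(38, -7, -15) = 38
F (Sara): min(-11, 38) = -11
V (Uma): max(21, 13) = 21
W (Uma): max(-45, 11) = 11
G (Sara): min(21, 11) = 11
X (Uma): max(41, 37, 33) = 41
Y (Uma): max(8, -27, -4) = 8
Z (Uma): max(-28, -8, 38) = 38
H (Sara): min(41, 8, 38) = 8
B (Uma): max(-11, 11, 8) = 11
Root (Sara): min(-9, 11) = -9
At Root, Sara picks A (lowest: -9).
At A, Uma picks C (highest: -9).
At C, Sara picks J (lowest: -9).
At J, Uma picks leaf2 (highest: -9).
Terminal value -9.

leaf2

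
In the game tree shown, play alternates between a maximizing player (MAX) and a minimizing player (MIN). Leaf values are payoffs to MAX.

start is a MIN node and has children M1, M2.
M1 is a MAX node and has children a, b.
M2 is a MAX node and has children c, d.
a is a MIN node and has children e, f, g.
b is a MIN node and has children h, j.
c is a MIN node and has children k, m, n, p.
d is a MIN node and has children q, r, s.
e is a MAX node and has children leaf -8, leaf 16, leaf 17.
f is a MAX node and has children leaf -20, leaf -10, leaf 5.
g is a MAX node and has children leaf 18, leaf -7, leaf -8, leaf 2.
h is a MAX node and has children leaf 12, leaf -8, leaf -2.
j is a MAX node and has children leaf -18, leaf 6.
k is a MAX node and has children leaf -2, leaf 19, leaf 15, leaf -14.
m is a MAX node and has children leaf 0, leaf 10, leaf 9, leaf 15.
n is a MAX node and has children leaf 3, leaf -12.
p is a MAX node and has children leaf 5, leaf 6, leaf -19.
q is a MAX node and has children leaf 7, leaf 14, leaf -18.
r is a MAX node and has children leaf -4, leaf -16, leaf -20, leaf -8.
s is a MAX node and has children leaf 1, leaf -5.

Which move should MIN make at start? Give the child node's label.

e (MAX): max(-8, 16, 17) = 17
f (MAX): max(-20, -10, 5) = 5
g (MAX): max(18, -7, -8, 2) = 18
a (MIN): min(17, 5, 18) = 5
h (MAX): max(12, -8, -2) = 12
j (MAX): max(-18, 6) = 6
b (MIN): min(12, 6) = 6
M1 (MAX): max(5, 6) = 6
k (MAX): max(-2, 19, 15, -14) = 19
m (MAX): max(0, 10, 9, 15) = 15
n (MAX): max(3, -12) = 3
p (MAX): max(5, 6, -19) = 6
c (MIN): min(19, 15, 3, 6) = 3
q (MAX): max(7, 14, -18) = 14
r (MAX): max(-4, -16, -20, -8) = -4
s (MAX): max(1, -5) = 1
d (MIN): min(14, -4, 1) = -4
M2 (MAX): max(3, -4) = 3
start (MIN): min(6, 3) = 3
MIN at start wants the lowest of {M1=6, M2=3}, so chooses M2.

M2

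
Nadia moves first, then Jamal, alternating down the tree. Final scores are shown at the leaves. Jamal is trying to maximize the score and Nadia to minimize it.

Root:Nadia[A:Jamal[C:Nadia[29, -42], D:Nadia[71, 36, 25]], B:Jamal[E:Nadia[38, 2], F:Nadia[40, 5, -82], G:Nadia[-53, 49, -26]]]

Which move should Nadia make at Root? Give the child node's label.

B

C (Nadia): min(29, -42) = -42
D (Nadia): min(71, 36, 25) = 25
A (Jamal): max(-42, 25) = 25
E (Nadia): min(38, 2) = 2
F (Nadia): min(40, 5, -82) = -82
G (Nadia): min(-53, 49, -26) = -53
B (Jamal): max(2, -82, -53) = 2
Root (Nadia): min(25, 2) = 2
Nadia at Root wants the lowest of {A=25, B=2}, so chooses B.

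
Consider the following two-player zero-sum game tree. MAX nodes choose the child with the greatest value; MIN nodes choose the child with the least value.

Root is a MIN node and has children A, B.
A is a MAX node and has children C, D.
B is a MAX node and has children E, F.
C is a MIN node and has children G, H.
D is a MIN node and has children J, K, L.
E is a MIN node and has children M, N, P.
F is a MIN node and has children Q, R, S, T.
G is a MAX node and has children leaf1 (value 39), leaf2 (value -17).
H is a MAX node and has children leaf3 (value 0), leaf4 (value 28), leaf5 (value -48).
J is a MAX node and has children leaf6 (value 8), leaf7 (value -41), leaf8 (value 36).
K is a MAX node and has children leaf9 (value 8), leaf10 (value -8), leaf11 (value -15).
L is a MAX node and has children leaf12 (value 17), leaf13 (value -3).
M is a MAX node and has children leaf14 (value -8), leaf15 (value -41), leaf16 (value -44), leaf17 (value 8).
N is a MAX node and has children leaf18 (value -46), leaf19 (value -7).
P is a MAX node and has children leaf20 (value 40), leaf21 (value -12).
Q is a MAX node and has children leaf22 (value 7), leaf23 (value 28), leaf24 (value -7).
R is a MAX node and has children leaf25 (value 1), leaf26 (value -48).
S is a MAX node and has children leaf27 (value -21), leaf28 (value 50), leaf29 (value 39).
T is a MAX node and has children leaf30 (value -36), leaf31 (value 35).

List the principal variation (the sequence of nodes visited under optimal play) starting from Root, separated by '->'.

Root -> B -> F -> R -> leaf25

G (MAX): max(39, -17) = 39
H (MAX): max(0, 28, -48) = 28
C (MIN): min(39, 28) = 28
J (MAX): max(8, -41, 36) = 36
K (MAX): max(8, -8, -15) = 8
L (MAX): max(17, -3) = 17
D (MIN): min(36, 8, 17) = 8
A (MAX): max(28, 8) = 28
M (MAX): max(-8, -41, -44, 8) = 8
N (MAX): max(-46, -7) = -7
P (MAX): max(40, -12) = 40
E (MIN): min(8, -7, 40) = -7
Q (MAX): max(7, 28, -7) = 28
R (MAX): max(1, -48) = 1
S (MAX): max(-21, 50, 39) = 50
T (MAX): max(-36, 35) = 35
F (MIN): min(28, 1, 50, 35) = 1
B (MAX): max(-7, 1) = 1
Root (MIN): min(28, 1) = 1
At Root, MIN picks B (lowest: 1).
At B, MAX picks F (highest: 1).
At F, MIN picks R (lowest: 1).
At R, MAX picks leaf25 (highest: 1).
Terminal value 1.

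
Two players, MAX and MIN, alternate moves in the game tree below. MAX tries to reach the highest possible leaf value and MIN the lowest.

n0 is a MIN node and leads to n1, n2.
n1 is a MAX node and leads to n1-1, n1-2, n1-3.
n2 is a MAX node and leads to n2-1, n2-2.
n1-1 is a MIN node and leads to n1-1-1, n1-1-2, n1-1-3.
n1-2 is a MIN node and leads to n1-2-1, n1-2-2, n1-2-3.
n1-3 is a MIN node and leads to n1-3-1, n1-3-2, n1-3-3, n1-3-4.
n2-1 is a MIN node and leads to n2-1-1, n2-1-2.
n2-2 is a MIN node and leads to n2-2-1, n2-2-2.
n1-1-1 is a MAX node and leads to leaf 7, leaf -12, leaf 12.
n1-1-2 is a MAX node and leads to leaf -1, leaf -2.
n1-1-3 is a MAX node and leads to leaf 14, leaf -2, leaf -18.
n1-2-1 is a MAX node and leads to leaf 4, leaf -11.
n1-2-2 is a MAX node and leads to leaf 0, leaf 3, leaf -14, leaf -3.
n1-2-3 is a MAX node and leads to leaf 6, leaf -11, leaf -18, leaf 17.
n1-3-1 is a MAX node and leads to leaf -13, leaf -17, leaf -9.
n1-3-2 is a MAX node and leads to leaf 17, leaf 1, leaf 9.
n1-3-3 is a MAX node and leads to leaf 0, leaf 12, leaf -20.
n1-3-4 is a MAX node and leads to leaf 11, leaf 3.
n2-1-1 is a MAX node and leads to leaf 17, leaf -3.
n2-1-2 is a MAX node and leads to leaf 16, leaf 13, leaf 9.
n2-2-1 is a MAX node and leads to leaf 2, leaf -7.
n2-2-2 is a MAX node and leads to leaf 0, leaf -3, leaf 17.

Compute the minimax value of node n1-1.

-1

n1-1-1 (MAX): max(7, -12, 12) = 12
n1-1-2 (MAX): max(-1, -2) = -1
n1-1-3 (MAX): max(14, -2, -18) = 14
n1-1 (MIN): min(12, -1, 14) = -1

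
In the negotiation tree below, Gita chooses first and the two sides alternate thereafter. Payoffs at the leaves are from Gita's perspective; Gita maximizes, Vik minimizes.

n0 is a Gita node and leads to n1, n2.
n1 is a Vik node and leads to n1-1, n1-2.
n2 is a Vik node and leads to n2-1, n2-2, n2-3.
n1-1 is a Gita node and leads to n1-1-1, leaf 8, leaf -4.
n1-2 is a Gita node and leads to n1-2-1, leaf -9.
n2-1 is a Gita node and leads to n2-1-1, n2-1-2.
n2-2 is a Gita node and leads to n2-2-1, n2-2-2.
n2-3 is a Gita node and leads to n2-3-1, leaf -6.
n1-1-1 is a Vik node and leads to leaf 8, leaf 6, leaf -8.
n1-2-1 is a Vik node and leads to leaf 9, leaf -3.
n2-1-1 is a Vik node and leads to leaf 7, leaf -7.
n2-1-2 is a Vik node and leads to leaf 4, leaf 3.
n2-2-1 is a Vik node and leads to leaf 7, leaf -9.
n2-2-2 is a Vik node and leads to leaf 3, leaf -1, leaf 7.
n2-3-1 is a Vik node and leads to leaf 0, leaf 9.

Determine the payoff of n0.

-1

n1-1-1 (Vik): min(8, 6, -8) = -8
n1-1 (Gita): max(-8, 8, -4) = 8
n1-2-1 (Vik): min(9, -3) = -3
n1-2 (Gita): max(-3, -9) = -3
n1 (Vik): min(8, -3) = -3
n2-1-1 (Vik): min(7, -7) = -7
n2-1-2 (Vik): min(4, 3) = 3
n2-1 (Gita): max(-7, 3) = 3
n2-2-1 (Vik): min(7, -9) = -9
n2-2-2 (Vik): min(3, -1, 7) = -1
n2-2 (Gita): max(-9, -1) = -1
n2-3-1 (Vik): min(0, 9) = 0
n2-3 (Gita): max(0, -6) = 0
n2 (Vik): min(3, -1, 0) = -1
n0 (Gita): max(-3, -1) = -1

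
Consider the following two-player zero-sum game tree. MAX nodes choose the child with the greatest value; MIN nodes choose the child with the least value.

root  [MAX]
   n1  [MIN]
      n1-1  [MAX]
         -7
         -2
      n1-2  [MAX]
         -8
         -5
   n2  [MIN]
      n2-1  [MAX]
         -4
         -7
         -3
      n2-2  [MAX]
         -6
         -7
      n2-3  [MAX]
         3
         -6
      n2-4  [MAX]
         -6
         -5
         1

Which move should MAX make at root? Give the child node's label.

n1

n1-1 (MAX): max(-7, -2) = -2
n1-2 (MAX): max(-8, -5) = -5
n1 (MIN): min(-2, -5) = -5
n2-1 (MAX): max(-4, -7, -3) = -3
n2-2 (MAX): max(-6, -7) = -6
n2-3 (MAX): max(3, -6) = 3
n2-4 (MAX): max(-6, -5, 1) = 1
n2 (MIN): min(-3, -6, 3, 1) = -6
root (MAX): max(-5, -6) = -5
MAX at root wants the highest of {n1=-5, n2=-6}, so chooses n1.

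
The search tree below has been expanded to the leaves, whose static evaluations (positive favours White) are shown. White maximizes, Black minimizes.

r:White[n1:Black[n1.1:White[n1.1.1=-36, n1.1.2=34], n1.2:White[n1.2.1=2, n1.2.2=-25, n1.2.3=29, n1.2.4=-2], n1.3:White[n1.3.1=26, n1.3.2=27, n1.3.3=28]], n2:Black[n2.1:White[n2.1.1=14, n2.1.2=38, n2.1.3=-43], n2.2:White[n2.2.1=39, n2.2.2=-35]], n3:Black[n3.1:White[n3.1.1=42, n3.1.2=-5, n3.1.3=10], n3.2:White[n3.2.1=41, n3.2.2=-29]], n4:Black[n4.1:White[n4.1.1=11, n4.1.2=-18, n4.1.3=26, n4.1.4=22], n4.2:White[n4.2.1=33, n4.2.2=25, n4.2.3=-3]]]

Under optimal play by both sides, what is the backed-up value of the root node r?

n1.1 (White): max(-36, 34) = 34
n1.2 (White): max(2, -25, 29, -2) = 29
n1.3 (White): max(26, 27, 28) = 28
n1 (Black): min(34, 29, 28) = 28
n2.1 (White): max(14, 38, -43) = 38
n2.2 (White): max(39, -35) = 39
n2 (Black): min(38, 39) = 38
n3.1 (White): max(42, -5, 10) = 42
n3.2 (White): max(41, -29) = 41
n3 (Black): min(42, 41) = 41
n4.1 (White): max(11, -18, 26, 22) = 26
n4.2 (White): max(33, 25, -3) = 33
n4 (Black): min(26, 33) = 26
r (White): max(28, 38, 41, 26) = 41

41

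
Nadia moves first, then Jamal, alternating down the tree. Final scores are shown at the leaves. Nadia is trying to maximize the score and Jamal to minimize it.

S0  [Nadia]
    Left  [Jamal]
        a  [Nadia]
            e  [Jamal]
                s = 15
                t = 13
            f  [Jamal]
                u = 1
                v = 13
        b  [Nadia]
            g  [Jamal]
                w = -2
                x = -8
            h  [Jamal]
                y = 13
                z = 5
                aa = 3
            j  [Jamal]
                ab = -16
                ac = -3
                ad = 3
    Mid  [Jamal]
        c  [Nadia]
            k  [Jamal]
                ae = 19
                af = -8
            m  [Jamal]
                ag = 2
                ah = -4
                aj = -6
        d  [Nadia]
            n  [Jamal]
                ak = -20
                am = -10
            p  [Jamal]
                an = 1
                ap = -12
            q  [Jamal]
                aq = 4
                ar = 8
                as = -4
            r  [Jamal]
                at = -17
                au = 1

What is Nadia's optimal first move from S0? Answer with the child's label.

e (Jamal): min(15, 13) = 13
f (Jamal): min(1, 13) = 1
a (Nadia): max(13, 1) = 13
g (Jamal): min(-2, -8) = -8
h (Jamal): min(13, 5, 3) = 3
j (Jamal): min(-16, -3, 3) = -16
b (Nadia): max(-8, 3, -16) = 3
Left (Jamal): min(13, 3) = 3
k (Jamal): min(19, -8) = -8
m (Jamal): min(2, -4, -6) = -6
c (Nadia): max(-8, -6) = -6
n (Jamal): min(-20, -10) = -20
p (Jamal): min(1, -12) = -12
q (Jamal): min(4, 8, -4) = -4
r (Jamal): min(-17, 1) = -17
d (Nadia): max(-20, -12, -4, -17) = -4
Mid (Jamal): min(-6, -4) = -6
S0 (Nadia): max(3, -6) = 3
Nadia at S0 wants the highest of {Left=3, Mid=-6}, so chooses Left.

Left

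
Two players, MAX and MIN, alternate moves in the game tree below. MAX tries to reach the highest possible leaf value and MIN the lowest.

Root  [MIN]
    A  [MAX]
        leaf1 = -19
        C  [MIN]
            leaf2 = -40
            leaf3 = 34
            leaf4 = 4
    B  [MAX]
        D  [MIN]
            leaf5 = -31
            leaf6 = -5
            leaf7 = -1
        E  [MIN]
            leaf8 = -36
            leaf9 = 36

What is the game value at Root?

C (MIN): min(-40, 34, 4) = -40
A (MAX): max(-19, -40) = -19
D (MIN): min(-31, -5, -1) = -31
E (MIN): min(-36, 36) = -36
B (MAX): max(-31, -36) = -31
Root (MIN): min(-19, -31) = -31

-31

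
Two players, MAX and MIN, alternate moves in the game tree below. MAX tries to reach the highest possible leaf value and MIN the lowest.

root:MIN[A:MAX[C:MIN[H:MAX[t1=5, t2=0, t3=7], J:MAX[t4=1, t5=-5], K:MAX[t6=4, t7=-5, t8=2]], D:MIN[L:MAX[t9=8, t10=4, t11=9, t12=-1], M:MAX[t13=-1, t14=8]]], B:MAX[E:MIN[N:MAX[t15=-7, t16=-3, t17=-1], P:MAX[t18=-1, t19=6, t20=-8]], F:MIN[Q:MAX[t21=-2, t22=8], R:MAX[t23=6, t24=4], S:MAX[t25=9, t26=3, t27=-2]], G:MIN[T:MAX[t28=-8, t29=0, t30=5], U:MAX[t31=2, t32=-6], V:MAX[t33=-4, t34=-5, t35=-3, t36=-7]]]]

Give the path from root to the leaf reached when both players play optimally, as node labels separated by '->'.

H (MAX): max(5, 0, 7) = 7
J (MAX): max(1, -5) = 1
K (MAX): max(4, -5, 2) = 4
C (MIN): min(7, 1, 4) = 1
L (MAX): max(8, 4, 9, -1) = 9
M (MAX): max(-1, 8) = 8
D (MIN): min(9, 8) = 8
A (MAX): max(1, 8) = 8
N (MAX): max(-7, -3, -1) = -1
P (MAX): max(-1, 6, -8) = 6
E (MIN): min(-1, 6) = -1
Q (MAX): max(-2, 8) = 8
R (MAX): max(6, 4) = 6
S (MAX): max(9, 3, -2) = 9
F (MIN): min(8, 6, 9) = 6
T (MAX): max(-8, 0, 5) = 5
U (MAX): max(2, -6) = 2
V (MAX): max(-4, -5, -3, -7) = -3
G (MIN): min(5, 2, -3) = -3
B (MAX): max(-1, 6, -3) = 6
root (MIN): min(8, 6) = 6
At root, MIN picks B (lowest: 6).
At B, MAX picks F (highest: 6).
At F, MIN picks R (lowest: 6).
At R, MAX picks t23 (highest: 6).
Terminal value 6.

root -> B -> F -> R -> t23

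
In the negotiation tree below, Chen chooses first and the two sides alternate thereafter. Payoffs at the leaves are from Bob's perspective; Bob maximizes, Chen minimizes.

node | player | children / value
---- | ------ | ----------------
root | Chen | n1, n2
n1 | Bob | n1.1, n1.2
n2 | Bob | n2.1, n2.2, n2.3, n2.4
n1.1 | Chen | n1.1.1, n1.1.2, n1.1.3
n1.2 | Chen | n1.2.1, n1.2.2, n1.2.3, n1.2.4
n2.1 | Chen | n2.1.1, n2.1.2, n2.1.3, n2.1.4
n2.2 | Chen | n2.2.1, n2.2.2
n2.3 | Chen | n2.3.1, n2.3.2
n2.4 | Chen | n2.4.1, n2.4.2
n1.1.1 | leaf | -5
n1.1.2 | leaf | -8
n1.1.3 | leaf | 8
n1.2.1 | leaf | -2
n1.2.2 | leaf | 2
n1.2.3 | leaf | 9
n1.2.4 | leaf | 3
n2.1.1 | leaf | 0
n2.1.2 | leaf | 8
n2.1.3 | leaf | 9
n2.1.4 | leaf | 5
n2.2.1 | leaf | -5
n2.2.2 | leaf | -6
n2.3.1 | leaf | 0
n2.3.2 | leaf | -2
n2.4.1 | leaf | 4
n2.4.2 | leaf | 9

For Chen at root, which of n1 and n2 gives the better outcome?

n1.1 (Chen): min(-5, -8, 8) = -8
n1.2 (Chen): min(-2, 2, 9, 3) = -2
n1 (Bob): max(-8, -2) = -2
n2.1 (Chen): min(0, 8, 9, 5) = 0
n2.2 (Chen): min(-5, -6) = -6
n2.3 (Chen): min(0, -2) = -2
n2.4 (Chen): min(4, 9) = 4
n2 (Bob): max(0, -6, -2, 4) = 4
Chen prefers the lower value; n1=-2, n2=4. n1 is better since -2 < 4.

n1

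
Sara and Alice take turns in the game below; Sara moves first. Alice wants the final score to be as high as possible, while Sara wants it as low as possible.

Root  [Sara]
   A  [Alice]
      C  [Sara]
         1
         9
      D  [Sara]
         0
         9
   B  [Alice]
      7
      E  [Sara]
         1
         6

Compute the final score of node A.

1

C (Sara): min(1, 9) = 1
D (Sara): min(0, 9) = 0
A (Alice): max(1, 0) = 1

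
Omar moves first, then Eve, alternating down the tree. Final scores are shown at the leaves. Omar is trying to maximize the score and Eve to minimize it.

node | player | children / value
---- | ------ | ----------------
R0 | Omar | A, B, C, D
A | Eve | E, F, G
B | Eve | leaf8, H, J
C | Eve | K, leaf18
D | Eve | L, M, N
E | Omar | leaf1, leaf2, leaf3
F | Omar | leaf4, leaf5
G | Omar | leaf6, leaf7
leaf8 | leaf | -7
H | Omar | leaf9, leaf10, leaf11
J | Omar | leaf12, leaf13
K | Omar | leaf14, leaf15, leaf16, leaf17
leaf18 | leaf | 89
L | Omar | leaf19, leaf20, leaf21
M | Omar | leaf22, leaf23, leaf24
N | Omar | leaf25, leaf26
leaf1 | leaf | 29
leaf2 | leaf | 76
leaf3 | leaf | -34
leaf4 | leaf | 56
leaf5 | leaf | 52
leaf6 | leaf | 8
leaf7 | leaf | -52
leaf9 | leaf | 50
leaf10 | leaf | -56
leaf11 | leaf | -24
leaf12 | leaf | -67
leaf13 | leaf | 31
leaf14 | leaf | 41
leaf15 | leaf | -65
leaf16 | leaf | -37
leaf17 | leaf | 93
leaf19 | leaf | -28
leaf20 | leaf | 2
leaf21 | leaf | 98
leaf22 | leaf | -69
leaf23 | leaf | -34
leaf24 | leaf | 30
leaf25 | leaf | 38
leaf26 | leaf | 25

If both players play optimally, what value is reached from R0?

89

E (Omar): max(29, 76, -34) = 76
F (Omar): max(56, 52) = 56
G (Omar): max(8, -52) = 8
A (Eve): min(76, 56, 8) = 8
H (Omar): max(50, -56, -24) = 50
J (Omar): max(-67, 31) = 31
B (Eve): min(-7, 50, 31) = -7
K (Omar): max(41, -65, -37, 93) = 93
C (Eve): min(93, 89) = 89
L (Omar): max(-28, 2, 98) = 98
M (Omar): max(-69, -34, 30) = 30
N (Omar): max(38, 25) = 38
D (Eve): min(98, 30, 38) = 30
R0 (Omar): max(8, -7, 89, 30) = 89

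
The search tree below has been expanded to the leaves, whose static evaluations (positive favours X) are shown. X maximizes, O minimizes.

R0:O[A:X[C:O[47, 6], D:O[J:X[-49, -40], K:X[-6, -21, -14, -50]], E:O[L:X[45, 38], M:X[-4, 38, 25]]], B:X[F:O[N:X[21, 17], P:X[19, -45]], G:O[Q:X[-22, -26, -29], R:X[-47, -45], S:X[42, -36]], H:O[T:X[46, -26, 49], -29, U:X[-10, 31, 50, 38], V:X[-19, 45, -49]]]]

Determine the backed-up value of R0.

19

C (O): min(47, 6) = 6
J (X): max(-49, -40) = -40
K (X): max(-6, -21, -14, -50) = -6
D (O): min(-40, -6) = -40
L (X): max(45, 38) = 45
M (X): max(-4, 38, 25) = 38
E (O): min(45, 38) = 38
A (X): max(6, -40, 38) = 38
N (X): max(21, 17) = 21
P (X): max(19, -45) = 19
F (O): min(21, 19) = 19
Q (X): max(-22, -26, -29) = -22
R (X): max(-47, -45) = -45
S (X): max(42, -36) = 42
G (O): min(-22, -45, 42) = -45
T (X): max(46, -26, 49) = 49
U (X): max(-10, 31, 50, 38) = 50
V (X): max(-19, 45, -49) = 45
H (O): min(49, -29, 50, 45) = -29
B (X): max(19, -45, -29) = 19
R0 (O): min(38, 19) = 19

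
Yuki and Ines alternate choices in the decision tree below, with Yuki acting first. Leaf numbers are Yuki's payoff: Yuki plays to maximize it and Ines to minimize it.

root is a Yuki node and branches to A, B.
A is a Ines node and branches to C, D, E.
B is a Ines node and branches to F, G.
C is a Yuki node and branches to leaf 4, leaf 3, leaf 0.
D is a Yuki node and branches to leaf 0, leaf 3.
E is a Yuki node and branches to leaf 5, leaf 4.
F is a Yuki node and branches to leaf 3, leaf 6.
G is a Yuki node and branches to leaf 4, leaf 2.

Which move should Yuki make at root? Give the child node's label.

B

C (Yuki): max(4, 3, 0) = 4
D (Yuki): max(0, 3) = 3
E (Yuki): max(5, 4) = 5
A (Ines): min(4, 3, 5) = 3
F (Yuki): max(3, 6) = 6
G (Yuki): max(4, 2) = 4
B (Ines): min(6, 4) = 4
root (Yuki): max(3, 4) = 4
Yuki at root wants the highest of {A=3, B=4}, so chooses B.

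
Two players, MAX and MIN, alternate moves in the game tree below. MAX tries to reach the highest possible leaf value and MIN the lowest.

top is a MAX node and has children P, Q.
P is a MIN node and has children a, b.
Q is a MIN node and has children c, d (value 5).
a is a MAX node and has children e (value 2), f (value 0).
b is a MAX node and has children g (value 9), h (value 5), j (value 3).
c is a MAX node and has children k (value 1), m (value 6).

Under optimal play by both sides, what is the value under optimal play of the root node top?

a (MAX): max(2, 0) = 2
b (MAX): max(9, 5, 3) = 9
P (MIN): min(2, 9) = 2
c (MAX): max(1, 6) = 6
Q (MIN): min(6, 5) = 5
top (MAX): max(2, 5) = 5

5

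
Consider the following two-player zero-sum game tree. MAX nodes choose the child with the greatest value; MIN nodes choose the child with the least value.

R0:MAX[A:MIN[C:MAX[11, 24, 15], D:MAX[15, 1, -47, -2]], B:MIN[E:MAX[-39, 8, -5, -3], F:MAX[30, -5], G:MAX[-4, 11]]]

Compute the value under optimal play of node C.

24

C (MAX): max(11, 24, 15) = 24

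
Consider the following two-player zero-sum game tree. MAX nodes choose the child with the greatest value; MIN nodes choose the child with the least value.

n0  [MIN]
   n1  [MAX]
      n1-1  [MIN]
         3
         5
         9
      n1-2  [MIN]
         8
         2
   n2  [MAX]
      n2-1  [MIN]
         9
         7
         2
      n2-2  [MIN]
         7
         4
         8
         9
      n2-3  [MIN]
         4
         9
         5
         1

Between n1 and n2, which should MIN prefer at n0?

n1-1 (MIN): min(3, 5, 9) = 3
n1-2 (MIN): min(8, 2) = 2
n1 (MAX): max(3, 2) = 3
n2-1 (MIN): min(9, 7, 2) = 2
n2-2 (MIN): min(7, 4, 8, 9) = 4
n2-3 (MIN): min(4, 9, 5, 1) = 1
n2 (MAX): max(2, 4, 1) = 4
MIN prefers the lower value; n1=3, n2=4. n1 is better since 3 < 4.

n1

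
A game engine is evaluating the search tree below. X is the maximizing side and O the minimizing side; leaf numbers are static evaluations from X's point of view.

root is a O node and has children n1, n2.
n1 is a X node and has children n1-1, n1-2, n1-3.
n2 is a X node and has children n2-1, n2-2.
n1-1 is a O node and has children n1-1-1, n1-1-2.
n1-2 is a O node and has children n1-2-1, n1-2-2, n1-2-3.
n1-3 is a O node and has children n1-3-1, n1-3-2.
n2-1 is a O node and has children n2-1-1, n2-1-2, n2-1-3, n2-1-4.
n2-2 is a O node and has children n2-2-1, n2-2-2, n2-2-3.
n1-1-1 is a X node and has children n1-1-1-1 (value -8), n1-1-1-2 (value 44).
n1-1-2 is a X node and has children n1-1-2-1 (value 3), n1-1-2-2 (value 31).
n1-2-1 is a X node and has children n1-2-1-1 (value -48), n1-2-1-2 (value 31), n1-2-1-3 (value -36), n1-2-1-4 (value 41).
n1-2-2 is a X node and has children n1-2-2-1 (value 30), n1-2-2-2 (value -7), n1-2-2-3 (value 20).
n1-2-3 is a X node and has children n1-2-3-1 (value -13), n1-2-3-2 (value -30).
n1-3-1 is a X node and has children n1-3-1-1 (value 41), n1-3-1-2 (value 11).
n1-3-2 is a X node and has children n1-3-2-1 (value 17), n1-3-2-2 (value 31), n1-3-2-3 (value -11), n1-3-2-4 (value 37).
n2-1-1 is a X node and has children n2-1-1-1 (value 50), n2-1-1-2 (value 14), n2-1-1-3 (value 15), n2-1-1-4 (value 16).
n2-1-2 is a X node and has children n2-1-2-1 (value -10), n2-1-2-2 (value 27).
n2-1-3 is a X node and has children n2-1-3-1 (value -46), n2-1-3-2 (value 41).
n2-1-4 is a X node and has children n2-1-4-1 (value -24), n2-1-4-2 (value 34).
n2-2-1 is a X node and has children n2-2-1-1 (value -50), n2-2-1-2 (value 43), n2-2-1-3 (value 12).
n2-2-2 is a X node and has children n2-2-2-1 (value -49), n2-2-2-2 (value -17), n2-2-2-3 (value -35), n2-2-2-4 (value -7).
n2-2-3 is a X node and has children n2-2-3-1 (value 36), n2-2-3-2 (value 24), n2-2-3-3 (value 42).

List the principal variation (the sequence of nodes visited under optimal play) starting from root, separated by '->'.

n1-1-1 (X): max(-8, 44) = 44
n1-1-2 (X): max(3, 31) = 31
n1-1 (O): min(44, 31) = 31
n1-2-1 (X): max(-48, 31, -36, 41) = 41
n1-2-2 (X): max(30, -7, 20) = 30
n1-2-3 (X): max(-13, -30) = -13
n1-2 (O): min(41, 30, -13) = -13
n1-3-1 (X): max(41, 11) = 41
n1-3-2 (X): max(17, 31, -11, 37) = 37
n1-3 (O): min(41, 37) = 37
n1 (X): max(31, -13, 37) = 37
n2-1-1 (X): max(50, 14, 15, 16) = 50
n2-1-2 (X): max(-10, 27) = 27
n2-1-3 (X): max(-46, 41) = 41
n2-1-4 (X): max(-24, 34) = 34
n2-1 (O): min(50, 27, 41, 34) = 27
n2-2-1 (X): max(-50, 43, 12) = 43
n2-2-2 (X): max(-49, -17, -35, -7) = -7
n2-2-3 (X): max(36, 24, 42) = 42
n2-2 (O): min(43, -7, 42) = -7
n2 (X): max(27, -7) = 27
root (O): min(37, 27) = 27
At root, O picks n2 (lowest: 27).
At n2, X picks n2-1 (highest: 27).
At n2-1, O picks n2-1-2 (lowest: 27).
At n2-1-2, X picks n2-1-2-2 (highest: 27).
Terminal value 27.

root -> n2 -> n2-1 -> n2-1-2 -> n2-1-2-2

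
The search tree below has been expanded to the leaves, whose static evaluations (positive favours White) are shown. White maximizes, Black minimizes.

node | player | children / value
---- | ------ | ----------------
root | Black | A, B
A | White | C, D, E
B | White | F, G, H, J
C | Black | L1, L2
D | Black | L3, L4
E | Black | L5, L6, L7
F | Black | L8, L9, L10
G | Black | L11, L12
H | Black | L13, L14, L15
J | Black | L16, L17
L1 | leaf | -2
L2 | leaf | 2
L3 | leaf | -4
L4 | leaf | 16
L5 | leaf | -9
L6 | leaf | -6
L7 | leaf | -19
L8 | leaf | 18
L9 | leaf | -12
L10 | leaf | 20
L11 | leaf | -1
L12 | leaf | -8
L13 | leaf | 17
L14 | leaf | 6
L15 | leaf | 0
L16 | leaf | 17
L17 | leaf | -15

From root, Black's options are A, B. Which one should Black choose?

A

C (Black): min(-2, 2) = -2
D (Black): min(-4, 16) = -4
E (Black): min(-9, -6, -19) = -19
A (White): max(-2, -4, -19) = -2
F (Black): min(18, -12, 20) = -12
G (Black): min(-1, -8) = -8
H (Black): min(17, 6, 0) = 0
J (Black): min(17, -15) = -15
B (White): max(-12, -8, 0, -15) = 0
root (Black): min(-2, 0) = -2
Black at root wants the lowest of {A=-2, B=0}, so chooses A.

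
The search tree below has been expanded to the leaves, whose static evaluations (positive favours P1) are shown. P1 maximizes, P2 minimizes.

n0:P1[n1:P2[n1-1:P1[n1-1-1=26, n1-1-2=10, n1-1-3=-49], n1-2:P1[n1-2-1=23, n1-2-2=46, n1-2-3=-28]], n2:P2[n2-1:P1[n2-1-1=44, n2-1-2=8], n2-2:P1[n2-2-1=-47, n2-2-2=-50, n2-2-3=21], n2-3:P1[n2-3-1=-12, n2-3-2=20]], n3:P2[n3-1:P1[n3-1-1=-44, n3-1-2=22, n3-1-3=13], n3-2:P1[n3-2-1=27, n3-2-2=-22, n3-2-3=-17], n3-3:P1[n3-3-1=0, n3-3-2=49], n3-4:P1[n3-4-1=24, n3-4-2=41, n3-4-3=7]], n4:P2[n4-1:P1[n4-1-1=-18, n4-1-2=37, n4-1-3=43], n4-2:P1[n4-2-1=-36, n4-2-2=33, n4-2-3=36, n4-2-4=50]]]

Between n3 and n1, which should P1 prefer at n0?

n3-1 (P1): max(-44, 22, 13) = 22
n3-2 (P1): max(27, -22, -17) = 27
n3-3 (P1): max(0, 49) = 49
n3-4 (P1): max(24, 41, 7) = 41
n3 (P2): min(22, 27, 49, 41) = 22
n1-1 (P1): max(26, 10, -49) = 26
n1-2 (P1): max(23, 46, -28) = 46
n1 (P2): min(26, 46) = 26
P1 prefers the higher value; n3=22, n1=26. n1 is better since 26 > 22.

n1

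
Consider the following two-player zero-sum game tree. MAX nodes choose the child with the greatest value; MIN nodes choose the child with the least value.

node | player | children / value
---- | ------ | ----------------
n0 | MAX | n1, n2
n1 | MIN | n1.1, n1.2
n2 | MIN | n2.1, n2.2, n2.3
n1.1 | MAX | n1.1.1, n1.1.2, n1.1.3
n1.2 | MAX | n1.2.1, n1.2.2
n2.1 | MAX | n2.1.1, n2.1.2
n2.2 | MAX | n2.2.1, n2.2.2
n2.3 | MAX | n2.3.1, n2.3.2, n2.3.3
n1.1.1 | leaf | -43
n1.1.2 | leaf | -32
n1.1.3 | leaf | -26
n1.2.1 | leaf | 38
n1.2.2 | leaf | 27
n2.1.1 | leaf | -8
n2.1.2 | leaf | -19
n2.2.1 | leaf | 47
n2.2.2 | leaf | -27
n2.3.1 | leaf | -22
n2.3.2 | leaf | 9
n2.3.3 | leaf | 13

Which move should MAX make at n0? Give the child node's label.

n1.1 (MAX): max(-43, -32, -26) = -26
n1.2 (MAX): max(38, 27) = 38
n1 (MIN): min(-26, 38) = -26
n2.1 (MAX): max(-8, -19) = -8
n2.2 (MAX): max(47, -27) = 47
n2.3 (MAX): max(-22, 9, 13) = 13
n2 (MIN): min(-8, 47, 13) = -8
n0 (MAX): max(-26, -8) = -8
MAX at n0 wants the highest of {n1=-26, n2=-8}, so chooses n2.

n2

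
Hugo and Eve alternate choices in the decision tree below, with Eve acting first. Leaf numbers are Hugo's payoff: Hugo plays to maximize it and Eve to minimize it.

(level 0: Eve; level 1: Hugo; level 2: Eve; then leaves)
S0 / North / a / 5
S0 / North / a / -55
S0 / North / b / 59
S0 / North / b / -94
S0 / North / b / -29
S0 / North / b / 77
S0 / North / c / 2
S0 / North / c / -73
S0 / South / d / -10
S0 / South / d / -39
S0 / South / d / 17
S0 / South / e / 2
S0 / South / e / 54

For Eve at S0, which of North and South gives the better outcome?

a (Eve): min(5, -55) = -55
b (Eve): min(59, -94, -29, 77) = -94
c (Eve): min(2, -73) = -73
North (Hugo): max(-55, -94, -73) = -55
d (Eve): min(-10, -39, 17) = -39
e (Eve): min(2, 54) = 2
South (Hugo): max(-39, 2) = 2
Eve prefers the lower value; North=-55, South=2. North is better since -55 < 2.

North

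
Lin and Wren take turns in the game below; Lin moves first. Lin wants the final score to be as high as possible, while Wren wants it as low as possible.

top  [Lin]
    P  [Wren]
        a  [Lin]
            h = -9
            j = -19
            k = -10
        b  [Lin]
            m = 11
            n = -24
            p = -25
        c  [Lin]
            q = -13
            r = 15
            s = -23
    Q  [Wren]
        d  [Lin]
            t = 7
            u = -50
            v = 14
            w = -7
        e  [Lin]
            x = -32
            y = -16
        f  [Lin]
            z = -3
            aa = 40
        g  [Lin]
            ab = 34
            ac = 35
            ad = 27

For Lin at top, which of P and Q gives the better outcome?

a (Lin): max(-9, -19, -10) = -9
b (Lin): max(11, -24, -25) = 11
c (Lin): max(-13, 15, -23) = 15
P (Wren): min(-9, 11, 15) = -9
d (Lin): max(7, -50, 14, -7) = 14
e (Lin): max(-32, -16) = -16
f (Lin): max(-3, 40) = 40
g (Lin): max(34, 35, 27) = 35
Q (Wren): min(14, -16, 40, 35) = -16
Lin prefers the higher value; P=-9, Q=-16. P is better since -9 > -16.

P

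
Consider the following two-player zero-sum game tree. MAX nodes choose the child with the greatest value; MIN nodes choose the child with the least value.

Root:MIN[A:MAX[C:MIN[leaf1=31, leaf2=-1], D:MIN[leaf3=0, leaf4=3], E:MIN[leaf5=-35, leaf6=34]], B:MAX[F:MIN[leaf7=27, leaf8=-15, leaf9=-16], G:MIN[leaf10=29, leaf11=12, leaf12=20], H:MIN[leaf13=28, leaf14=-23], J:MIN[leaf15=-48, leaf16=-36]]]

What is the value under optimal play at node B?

12

F (MIN): min(27, -15, -16) = -16
G (MIN): min(29, 12, 20) = 12
H (MIN): min(28, -23) = -23
J (MIN): min(-48, -36) = -48
B (MAX): max(-16, 12, -23, -48) = 12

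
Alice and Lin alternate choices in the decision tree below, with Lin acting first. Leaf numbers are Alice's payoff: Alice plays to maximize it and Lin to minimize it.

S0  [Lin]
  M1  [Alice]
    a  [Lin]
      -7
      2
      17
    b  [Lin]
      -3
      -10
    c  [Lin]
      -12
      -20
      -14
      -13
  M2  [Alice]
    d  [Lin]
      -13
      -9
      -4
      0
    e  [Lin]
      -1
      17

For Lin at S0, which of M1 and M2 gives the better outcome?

a (Lin): min(-7, 2, 17) = -7
b (Lin): min(-3, -10) = -10
c (Lin): min(-12, -20, -14, -13) = -20
M1 (Alice): max(-7, -10, -20) = -7
d (Lin): min(-13, -9, -4, 0) = -13
e (Lin): min(-1, 17) = -1
M2 (Alice): max(-13, -1) = -1
Lin prefers the lower value; M1=-7, M2=-1. M1 is better since -7 < -1.

M1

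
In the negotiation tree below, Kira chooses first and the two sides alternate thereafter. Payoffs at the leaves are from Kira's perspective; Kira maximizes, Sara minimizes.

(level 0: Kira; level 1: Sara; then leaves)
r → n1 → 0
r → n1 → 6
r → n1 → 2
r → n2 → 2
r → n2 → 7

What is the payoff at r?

2

n1 (Sara): min(0, 6, 2) = 0
n2 (Sara): min(2, 7) = 2
r (Kira): max(0, 2) = 2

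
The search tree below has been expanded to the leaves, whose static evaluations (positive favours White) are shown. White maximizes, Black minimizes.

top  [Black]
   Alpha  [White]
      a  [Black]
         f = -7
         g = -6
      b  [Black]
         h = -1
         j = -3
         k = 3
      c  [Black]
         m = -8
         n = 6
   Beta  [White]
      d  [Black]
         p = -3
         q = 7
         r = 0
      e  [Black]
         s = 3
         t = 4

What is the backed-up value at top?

-3

a (Black): min(-7, -6) = -7
b (Black): min(-1, -3, 3) = -3
c (Black): min(-8, 6) = -8
Alpha (White): max(-7, -3, -8) = -3
d (Black): min(-3, 7, 0) = -3
e (Black): min(3, 4) = 3
Beta (White): max(-3, 3) = 3
top (Black): min(-3, 3) = -3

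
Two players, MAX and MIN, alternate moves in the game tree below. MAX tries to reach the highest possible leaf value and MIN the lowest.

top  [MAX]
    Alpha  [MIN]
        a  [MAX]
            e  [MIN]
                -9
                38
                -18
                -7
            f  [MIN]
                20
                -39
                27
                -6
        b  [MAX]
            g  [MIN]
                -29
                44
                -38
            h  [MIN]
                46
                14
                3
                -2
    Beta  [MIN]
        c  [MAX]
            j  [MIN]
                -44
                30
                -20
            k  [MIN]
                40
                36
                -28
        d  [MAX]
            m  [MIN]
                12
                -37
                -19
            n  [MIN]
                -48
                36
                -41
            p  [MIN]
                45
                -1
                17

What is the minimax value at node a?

e (MIN): min(-9, 38, -18, -7) = -18
f (MIN): min(20, -39, 27, -6) = -39
a (MAX): max(-18, -39) = -18

-18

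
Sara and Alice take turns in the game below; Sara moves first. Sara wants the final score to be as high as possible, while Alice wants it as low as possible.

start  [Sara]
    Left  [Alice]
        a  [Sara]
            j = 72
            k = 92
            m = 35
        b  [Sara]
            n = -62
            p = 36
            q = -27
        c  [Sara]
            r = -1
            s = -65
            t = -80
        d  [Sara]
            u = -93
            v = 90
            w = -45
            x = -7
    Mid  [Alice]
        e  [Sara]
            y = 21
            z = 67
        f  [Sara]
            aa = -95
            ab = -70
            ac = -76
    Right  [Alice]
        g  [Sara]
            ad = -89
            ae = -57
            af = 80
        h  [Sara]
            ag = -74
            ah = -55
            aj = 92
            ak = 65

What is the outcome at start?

a (Sara): max(72, 92, 35) = 92
b (Sara): max(-62, 36, -27) = 36
c (Sara): max(-1, -65, -80) = -1
d (Sara): max(-93, 90, -45, -7) = 90
Left (Alice): min(92, 36, -1, 90) = -1
e (Sara): max(21, 67) = 67
f (Sara): max(-95, -70, -76) = -70
Mid (Alice): min(67, -70) = -70
g (Sara): max(-89, -57, 80) = 80
h (Sara): max(-74, -55, 92, 65) = 92
Right (Alice): min(80, 92) = 80
start (Sara): max(-1, -70, 80) = 80

80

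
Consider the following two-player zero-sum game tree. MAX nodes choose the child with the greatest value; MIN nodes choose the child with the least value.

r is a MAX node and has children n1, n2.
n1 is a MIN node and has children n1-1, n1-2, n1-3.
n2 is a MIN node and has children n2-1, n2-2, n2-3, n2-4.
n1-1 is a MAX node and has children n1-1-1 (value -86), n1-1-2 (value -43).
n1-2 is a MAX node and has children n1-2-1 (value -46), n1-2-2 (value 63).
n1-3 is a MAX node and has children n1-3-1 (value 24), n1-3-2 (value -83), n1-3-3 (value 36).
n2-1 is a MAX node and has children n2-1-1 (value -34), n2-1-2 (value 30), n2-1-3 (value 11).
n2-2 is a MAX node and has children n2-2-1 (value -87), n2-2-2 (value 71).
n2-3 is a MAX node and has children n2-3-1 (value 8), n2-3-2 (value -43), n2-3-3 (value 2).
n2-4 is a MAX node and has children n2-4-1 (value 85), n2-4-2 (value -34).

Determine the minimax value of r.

8

n1-1 (MAX): max(-86, -43) = -43
n1-2 (MAX): max(-46, 63) = 63
n1-3 (MAX): max(24, -83, 36) = 36
n1 (MIN): min(-43, 63, 36) = -43
n2-1 (MAX): max(-34, 30, 11) = 30
n2-2 (MAX): max(-87, 71) = 71
n2-3 (MAX): max(8, -43, 2) = 8
n2-4 (MAX): max(85, -34) = 85
n2 (MIN): min(30, 71, 8, 85) = 8
r (MAX): max(-43, 8) = 8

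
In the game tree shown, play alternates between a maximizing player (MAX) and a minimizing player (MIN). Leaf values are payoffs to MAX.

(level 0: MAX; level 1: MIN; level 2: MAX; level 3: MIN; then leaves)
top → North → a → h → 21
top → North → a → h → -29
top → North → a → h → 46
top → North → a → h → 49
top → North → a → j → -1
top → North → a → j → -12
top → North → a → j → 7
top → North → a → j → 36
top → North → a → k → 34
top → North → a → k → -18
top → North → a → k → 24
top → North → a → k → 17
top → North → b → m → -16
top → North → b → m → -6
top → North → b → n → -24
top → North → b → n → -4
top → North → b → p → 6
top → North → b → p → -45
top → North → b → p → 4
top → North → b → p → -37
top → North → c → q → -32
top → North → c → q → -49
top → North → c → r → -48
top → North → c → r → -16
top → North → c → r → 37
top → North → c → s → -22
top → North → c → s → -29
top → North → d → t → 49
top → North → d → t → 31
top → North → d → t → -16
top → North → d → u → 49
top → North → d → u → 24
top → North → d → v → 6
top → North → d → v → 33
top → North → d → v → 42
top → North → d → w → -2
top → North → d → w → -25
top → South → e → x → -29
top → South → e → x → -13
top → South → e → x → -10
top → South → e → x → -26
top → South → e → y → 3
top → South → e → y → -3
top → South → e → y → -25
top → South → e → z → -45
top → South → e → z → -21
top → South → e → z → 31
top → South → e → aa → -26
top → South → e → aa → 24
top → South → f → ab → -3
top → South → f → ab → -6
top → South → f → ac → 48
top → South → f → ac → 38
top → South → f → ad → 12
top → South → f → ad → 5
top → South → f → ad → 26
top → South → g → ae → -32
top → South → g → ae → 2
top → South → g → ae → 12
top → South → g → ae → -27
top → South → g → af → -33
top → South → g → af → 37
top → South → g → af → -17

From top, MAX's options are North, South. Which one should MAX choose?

h (MIN): min(21, -29, 46, 49) = -29
j (MIN): min(-1, -12, 7, 36) = -12
k (MIN): min(34, -18, 24, 17) = -18
a (MAX): max(-29, -12, -18) = -12
m (MIN): min(-16, -6) = -16
n (MIN): min(-24, -4) = -24
p (MIN): min(6, -45, 4, -37) = -45
b (MAX): max(-16, -24, -45) = -16
q (MIN): min(-32, -49) = -49
r (MIN): min(-48, -16, 37) = -48
s (MIN): min(-22, -29) = -29
c (MAX): max(-49, -48, -29) = -29
t (MIN): min(49, 31, -16) = -16
u (MIN): min(49, 24) = 24
v (MIN): min(6, 33, 42) = 6
w (MIN): min(-2, -25) = -25
d (MAX): max(-16, 24, 6, -25) = 24
North (MIN): min(-12, -16, -29, 24) = -29
x (MIN): min(-29, -13, -10, -26) = -29
y (MIN): min(3, -3, -25) = -25
z (MIN): min(-45, -21, 31) = -45
aa (MIN): min(-26, 24) = -26
e (MAX): max(-29, -25, -45, -26) = -25
ab (MIN): min(-3, -6) = -6
ac (MIN): min(48, 38) = 38
ad (MIN): min(12, 5, 26) = 5
f (MAX): max(-6, 38, 5) = 38
ae (MIN): min(-32, 2, 12, -27) = -32
af (MIN): min(-33, 37, -17) = -33
g (MAX): max(-32, -33) = -32
South (MIN): min(-25, 38, -32) = -32
top (MAX): max(-29, -32) = -29
MAX at top wants the highest of {North=-29, South=-32}, so chooses North.

North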